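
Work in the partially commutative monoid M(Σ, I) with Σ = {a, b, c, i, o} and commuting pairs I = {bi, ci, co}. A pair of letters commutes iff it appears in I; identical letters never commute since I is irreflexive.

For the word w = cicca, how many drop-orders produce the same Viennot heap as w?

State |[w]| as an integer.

0(c) covers ∅
1(i) covers ∅
2(c) covers 0:c
3(c) covers 2:c
4(a) covers 1:i, 3:c
floor of heap: 0:c, 1:i
completions by unplaced set U, small U first (add the entries for U minus each lowest piece of U):
  |U|=1: {4}:1
  |U|=2: {1,4}:1  {3,4}:1
  |U|=3: {1,3,4}:2  {2,3,4}:1
  start at 0(c): 3
  start at 1(i): 1
sum over floor = 4

4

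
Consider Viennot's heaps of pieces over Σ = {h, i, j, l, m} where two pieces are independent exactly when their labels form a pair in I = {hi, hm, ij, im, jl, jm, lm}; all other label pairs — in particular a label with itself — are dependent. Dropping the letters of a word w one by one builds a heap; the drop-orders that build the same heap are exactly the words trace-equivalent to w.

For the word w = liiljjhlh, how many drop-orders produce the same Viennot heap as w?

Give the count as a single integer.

15

#0=l has no predecessor
#1=i depends on [0:l]
#2=i depends on [1:i]
#3=l depends on [2:i]
#4=j has no predecessor
#5=j depends on [4:j]
#6=h depends on [3:l, 5:j]
#7=l depends on [6:h]
#8=h depends on [7:l]
sources: [0:l, 4:j]
N(rest) = Σ N(rest − s) over sources s of rest; N(one piece) = 1:
  size 1 → [8]=1
  size 2 → [7,8]=1
  size 3 → [6,7,8]=1
  size 4 → [3,6,7,8]=1  [5,6,7,8]=1
  size 5 → [2,3,6,7,8]=1  [3,5,6,7,8]=2  [4,5,6,7,8]=1
  size 6 → [1,2,3,6,7,8]=1  [2,3,5,6,7,8]=3  [3,4,5,6,7,8]=3
  size 7 → [0,1,2,3,6,7,8]=1  [1,2,3,5,6,7,8]=4  [2,3,4,5,6,7,8]=6
  first=0(l) contributes 10
  first=4(j) contributes 5
|[w]| = 15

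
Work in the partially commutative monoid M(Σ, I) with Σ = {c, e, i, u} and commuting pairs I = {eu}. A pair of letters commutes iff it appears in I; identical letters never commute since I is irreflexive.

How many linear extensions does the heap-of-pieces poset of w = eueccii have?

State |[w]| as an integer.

3

piece 0:e — minimal
piece 1:u — minimal
piece 2:e rests on {0:e}
piece 3:c rests on {1:u, 2:e}
piece 4:c rests on {3:c}
piece 5:i rests on {4:c}
piece 6:i rests on {5:i}
minimal pieces: {0:e, 1:u}
ways to finish when only these pieces remain (= sum over removing one remaining piece with nothing left below it):
  1 left: {6}→1
  2 left: {5,6}→1
  3 left: {4,5,6}→1
  4 left: {3,4,5,6}→1
  5 left: {1,3,4,5,6}→1  {2,3,4,5,6}→1
  placing 0:e first → 2 extensions
  placing 1:u first → 1 extensions
total linear extensions = 3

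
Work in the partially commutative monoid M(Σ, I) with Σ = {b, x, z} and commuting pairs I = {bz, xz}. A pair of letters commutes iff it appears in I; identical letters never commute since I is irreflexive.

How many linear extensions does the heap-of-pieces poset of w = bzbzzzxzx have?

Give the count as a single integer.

drop 0:b onto floor
drop 1:z onto floor
drop 2:b onto {0:b}
drop 3:z onto {1:z}
drop 4:z onto {3:z}
drop 5:z onto {4:z}
drop 6:x onto {2:b}
drop 7:z onto {5:z}
drop 8:x onto {6:x}
ground layer = {0:b, 1:z}
drop-orders for the pieces not yet dropped (sum over which currently-grounded one goes next):
  1 to go: {7} 1  {8} 1
  2 to go: {5,7} 1  {6,8} 1  {7,8} 2
  3 to go: {2,6,8} 1  {4,5,7} 1  {5,7,8} 3  {6,7,8} 3
  4 to go: {0,2,6,8} 1  {2,6,7,8} 4  {3,4,5,7} 1  {4,5,7,8} 4  {5,6,7,8} 6
  5 to go: {0,2,6,7,8} 5  {1,3,4,5,7} 1  {2,5,6,7,8} 10  {3,4,5,7,8} 5  {4,5,6,7,8} 10
  6 to go: {0,2,5,6,7,8} 15  {1,3,4,5,7,8} 6  {2,4,5,6,7,8} 20  {3,4,5,6,7,8} 15
  7 to go: {0,2,4,5,6,7,8} 35  {1,3,4,5,6,7,8} 21  {2,3,4,5,6,7,8} 35
  if 0:b drops first: 56 orders
  if 1:z drops first: 70 orders
heap linearizations: 126

126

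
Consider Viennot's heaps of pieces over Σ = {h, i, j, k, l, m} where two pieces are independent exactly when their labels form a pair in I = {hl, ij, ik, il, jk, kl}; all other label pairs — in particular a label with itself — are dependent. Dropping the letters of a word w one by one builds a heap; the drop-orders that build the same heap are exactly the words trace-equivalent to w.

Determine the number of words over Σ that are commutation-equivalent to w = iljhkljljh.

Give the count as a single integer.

31

drop 0:i onto floor
drop 1:l onto floor
drop 2:j onto {1:l}
drop 3:h onto {0:i, 2:j}
drop 4:k onto {3:h}
drop 5:l onto {2:j}
drop 6:j onto {3:h, 5:l}
drop 7:l onto {6:j}
drop 8:j onto {7:l}
drop 9:h onto {4:k, 8:j}
ground layer = {0:i, 1:l}
drop-orders for the pieces not yet dropped (sum over which currently-grounded one goes next):
  1 to go: {9} 1
  2 to go: {4,9} 1  {8,9} 1
  3 to go: {4,8,9} 2  {7,8,9} 1
  4 to go: {4,7,8,9} 3  {6,7,8,9} 1
  5 to go: {4,6,7,8,9} 4  {5,6,7,8,9} 1
  6 to go: {3,4,6,7,8,9} 4  {4,5,6,7,8,9} 5
  7 to go: {0,3,4,6,7,8,9} 4  {3,4,5,6,7,8,9} 9
  8 to go: {0,3,4,5,6,7,8,9} 13  {2,3,4,5,6,7,8,9} 9
  if 0:i drops first: 9 orders
  if 1:l drops first: 22 orders
heap linearizations: 31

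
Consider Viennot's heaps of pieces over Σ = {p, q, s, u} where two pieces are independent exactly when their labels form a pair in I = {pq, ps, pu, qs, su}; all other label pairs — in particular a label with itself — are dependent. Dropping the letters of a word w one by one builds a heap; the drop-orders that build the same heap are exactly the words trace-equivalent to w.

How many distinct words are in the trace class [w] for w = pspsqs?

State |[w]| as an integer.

60

#0=p has no predecessor
#1=s has no predecessor
#2=p depends on [0:p]
#3=s depends on [1:s]
#4=q has no predecessor
#5=s depends on [3:s]
sources: [0:p, 1:s, 4:q]
N(rest) = Σ N(rest − s) over sources s of rest; N(one piece) = 1:
  size 1 → [2]=1  [4]=1  [5]=1
  size 2 → [0,2]=1  [2,4]=2  [2,5]=2  [3,5]=1  [4,5]=2
  size 3 → [0,2,4]=3  [0,2,5]=3  [1,3,5]=1  [2,3,5]=3  [2,4,5]=6  [3,4,5]=3
  size 4 → [0,2,3,5]=6  [0,2,4,5]=12  [1,2,3,5]=4  [1,3,4,5]=4  [2,3,4,5]=12
  first=0(p) contributes 20
  first=1(s) contributes 30
  first=4(q) contributes 10
|[w]| = 60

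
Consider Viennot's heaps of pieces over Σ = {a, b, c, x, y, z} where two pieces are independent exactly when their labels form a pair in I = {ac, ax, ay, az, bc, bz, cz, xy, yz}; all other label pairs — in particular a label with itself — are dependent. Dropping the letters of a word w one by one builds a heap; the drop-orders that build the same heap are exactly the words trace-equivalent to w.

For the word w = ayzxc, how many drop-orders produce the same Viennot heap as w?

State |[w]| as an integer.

0(a) covers ∅
1(y) covers ∅
2(z) covers ∅
3(x) covers 2:z
4(c) covers 1:y, 3:x
floor of heap: 0:a, 1:y, 2:z
completions by unplaced set U, small U first (add the entries for U minus each lowest piece of U):
  |U|=1: {0}:1  {4}:1
  |U|=2: {0,4}:2  {1,4}:1  {3,4}:1
  |U|=3: {0,1,4}:3  {0,3,4}:3  {1,3,4}:2  {2,3,4}:1
  start at 0(a): 3
  start at 1(y): 4
  start at 2(z): 8
sum over floor = 15

15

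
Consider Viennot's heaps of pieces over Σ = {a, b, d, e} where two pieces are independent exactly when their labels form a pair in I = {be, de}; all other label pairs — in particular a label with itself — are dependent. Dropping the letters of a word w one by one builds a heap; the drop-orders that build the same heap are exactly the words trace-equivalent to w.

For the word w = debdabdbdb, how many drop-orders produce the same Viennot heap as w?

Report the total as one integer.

4

drop 0:d onto floor
drop 1:e onto floor
drop 2:b onto {0:d}
drop 3:d onto {2:b}
drop 4:a onto {1:e, 3:d}
drop 5:b onto {4:a}
drop 6:d onto {5:b}
drop 7:b onto {6:d}
drop 8:d onto {7:b}
drop 9:b onto {8:d}
ground layer = {0:d, 1:e}
drop-orders for the pieces not yet dropped (sum over which currently-grounded one goes next):
  1 to go: {9} 1
  2 to go: {8,9} 1
  3 to go: {7,8,9} 1
  4 to go: {6,7,8,9} 1
  5 to go: {5,6,7,8,9} 1
  6 to go: {4,5,6,7,8,9} 1
  7 to go: {1,4,5,6,7,8,9} 1  {3,4,5,6,7,8,9} 1
  8 to go: {1,3,4,5,6,7,8,9} 2  {2,3,4,5,6,7,8,9} 1
  if 0:d drops first: 3 orders
  if 1:e drops first: 1 orders
heap linearizations: 4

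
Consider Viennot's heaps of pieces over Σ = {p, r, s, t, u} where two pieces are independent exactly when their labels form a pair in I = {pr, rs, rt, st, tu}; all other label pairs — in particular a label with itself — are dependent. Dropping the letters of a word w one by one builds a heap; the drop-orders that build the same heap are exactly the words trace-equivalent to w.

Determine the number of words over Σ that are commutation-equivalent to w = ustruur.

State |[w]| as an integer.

piece 0:u — minimal
piece 1:s rests on {0:u}
piece 2:t — minimal
piece 3:r rests on {0:u}
piece 4:u rests on {1:s, 3:r}
piece 5:u rests on {4:u}
piece 6:r rests on {5:u}
minimal pieces: {0:u, 2:t}
ways to finish when only these pieces remain (= sum over removing one remaining piece with nothing left below it):
  1 left: {2}→1  {6}→1
  2 left: {2,6}→2  {5,6}→1
  3 left: {2,5,6}→3  {4,5,6}→1
  4 left: {1,4,5,6}→1  {2,4,5,6}→4  {3,4,5,6}→1
  5 left: {1,2,4,5,6}→5  {1,3,4,5,6}→2  {2,3,4,5,6}→5
  placing 0:u first → 12 extensions
  placing 2:t first → 2 extensions
total linear extensions = 14

14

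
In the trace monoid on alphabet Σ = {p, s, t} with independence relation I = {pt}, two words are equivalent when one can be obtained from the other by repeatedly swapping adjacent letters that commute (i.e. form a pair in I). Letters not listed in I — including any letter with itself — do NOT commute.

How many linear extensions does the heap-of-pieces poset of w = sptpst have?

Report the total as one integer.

3

piece 0:s — minimal
piece 1:p rests on {0:s}
piece 2:t rests on {0:s}
piece 3:p rests on {1:p}
piece 4:s rests on {2:t, 3:p}
piece 5:t rests on {4:s}
minimal pieces: {0:s}
ways to finish when only these pieces remain (= sum over removing one remaining piece with nothing left below it):
  1 left: {5}→1
  2 left: {4,5}→1
  3 left: {2,4,5}→1  {3,4,5}→1
  4 left: {1,3,4,5}→1  {2,3,4,5}→2
  placing 0:s first → 3 extensions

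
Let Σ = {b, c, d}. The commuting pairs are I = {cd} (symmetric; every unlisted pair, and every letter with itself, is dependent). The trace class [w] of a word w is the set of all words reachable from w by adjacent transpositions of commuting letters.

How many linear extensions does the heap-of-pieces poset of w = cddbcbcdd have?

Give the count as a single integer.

piece 0:c — minimal
piece 1:d — minimal
piece 2:d rests on {1:d}
piece 3:b rests on {0:c, 2:d}
piece 4:c rests on {3:b}
piece 5:b rests on {4:c}
piece 6:c rests on {5:b}
piece 7:d rests on {5:b}
piece 8:d rests on {7:d}
minimal pieces: {0:c, 1:d}
ways to finish when only these pieces remain (= sum over removing one remaining piece with nothing left below it):
  1 left: {6}→1  {8}→1
  2 left: {6,8}→2  {7,8}→1
  3 left: {6,7,8}→3
  4 left: {5,6,7,8}→3
  5 left: {4,5,6,7,8}→3
  6 left: {3,4,5,6,7,8}→3
  7 left: {0,3,4,5,6,7,8}→3  {2,3,4,5,6,7,8}→3
  placing 0:c first → 3 extensions
  placing 1:d first → 6 extensions
total linear extensions = 9

9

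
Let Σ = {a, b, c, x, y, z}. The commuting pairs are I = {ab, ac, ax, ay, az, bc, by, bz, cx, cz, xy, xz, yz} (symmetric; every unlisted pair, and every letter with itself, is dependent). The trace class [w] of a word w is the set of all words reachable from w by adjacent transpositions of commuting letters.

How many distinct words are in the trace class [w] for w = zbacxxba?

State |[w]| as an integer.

840

drop 0:z onto floor
drop 1:b onto floor
drop 2:a onto floor
drop 3:c onto floor
drop 4:x onto {1:b}
drop 5:x onto {4:x}
drop 6:b onto {5:x}
drop 7:a onto {2:a}
ground layer = {0:z, 1:b, 2:a, 3:c}
drop-orders for the pieces not yet dropped (sum over which currently-grounded one goes next):
  1 to go: {0} 1  {3} 1  {6} 1  {7} 1
  2 to go: {0,3} 2  {0,6} 2  {0,7} 2  {2,7} 1  {3,6} 2  {3,7} 2  {5,6} 1  {6,7} 2
  3 to go: {0,2,7} 3  {0,3,6} 6  {0,3,7} 6  {0,5,6} 3  {0,6,7} 6  {2,3,7} 3  {2,6,7} 3  {3,5,6} 3  {3,6,7} 6  {4,5,6} 1  {5,6,7} 3
  4 to go: {0,2,3,7} 12  {0,2,6,7} 12  {0,3,5,6} 12  {0,3,6,7} 24  {0,4,5,6} 4  {0,5,6,7} 12  {1,4,5,6} 1  {2,3,6,7} 12  {2,5,6,7} 6  {3,4,5,6} 4  {3,5,6,7} 12  {4,5,6,7} 4
  5 to go: {0,1,4,5,6} 5  {0,2,3,6,7} 60  {0,2,5,6,7} 30  {0,3,4,5,6} 20  {0,3,5,6,7} 60  {0,4,5,6,7} 20  {1,3,4,5,6} 5  {1,4,5,6,7} 5  {2,3,5,6,7} 30  {2,4,5,6,7} 10  {3,4,5,6,7} 20
  6 to go: {0,1,3,4,5,6} 30  {0,1,4,5,6,7} 30  {0,2,3,5,6,7} 180  {0,2,4,5,6,7} 60  {0,3,4,5,6,7} 120  {1,2,4,5,6,7} 15  {1,3,4,5,6,7} 30  {2,3,4,5,6,7} 60
  if 0:z drops first: 105 orders
  if 1:b drops first: 420 orders
  if 2:a drops first: 210 orders
  if 3:c drops first: 105 orders
heap linearizations: 840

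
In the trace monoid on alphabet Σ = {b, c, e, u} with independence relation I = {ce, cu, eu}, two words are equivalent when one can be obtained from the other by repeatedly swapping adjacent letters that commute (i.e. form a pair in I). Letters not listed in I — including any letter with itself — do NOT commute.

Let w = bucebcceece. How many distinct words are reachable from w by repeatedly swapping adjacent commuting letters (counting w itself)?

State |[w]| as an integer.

120

#0=b has no predecessor
#1=u depends on [0:b]
#2=c depends on [0:b]
#3=e depends on [0:b]
#4=b depends on [1:u, 2:c, 3:e]
#5=c depends on [4:b]
#6=c depends on [5:c]
#7=e depends on [4:b]
#8=e depends on [7:e]
#9=c depends on [6:c]
#10=e depends on [8:e]
sources: [0:b]
N(rest) = Σ N(rest − s) over sources s of rest; N(one piece) = 1:
  size 1 → [9]=1  [10]=1
  size 2 → [6,9]=1  [8,10]=1  [9,10]=2
  size 3 → [5,6,9]=1  [6,9,10]=3  [7,8,10]=1  [8,9,10]=3
  size 4 → [5,6,9,10]=4  [6,8,9,10]=6  [7,8,9,10]=4
  size 5 → [5,6,8,9,10]=10  [6,7,8,9,10]=10
  size 6 → [5,6,7,8,9,10]=20
  size 7 → [4,5,6,7,8,9,10]=20
  size 8 → [1,4,5,6,7,8,9,10]=20  [2,4,5,6,7,8,9,10]=20  [3,4,5,6,7,8,9,10]=20
  size 9 → [1,2,4,5,6,7,8,9,10]=40  [1,3,4,5,6,7,8,9,10]=40  [2,3,4,5,6,7,8,9,10]=40
  first=0(b) contributes 120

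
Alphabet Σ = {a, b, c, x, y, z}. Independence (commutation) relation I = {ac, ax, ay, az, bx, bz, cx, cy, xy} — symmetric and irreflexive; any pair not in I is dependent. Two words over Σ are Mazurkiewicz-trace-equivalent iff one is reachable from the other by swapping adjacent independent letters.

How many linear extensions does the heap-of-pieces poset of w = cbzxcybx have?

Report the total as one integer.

50

drop 0:c onto floor
drop 1:b onto {0:c}
drop 2:z onto {0:c}
drop 3:x onto {2:z}
drop 4:c onto {1:b, 2:z}
drop 5:y onto {1:b, 2:z}
drop 6:b onto {4:c, 5:y}
drop 7:x onto {3:x}
ground layer = {0:c}
drop-orders for the pieces not yet dropped (sum over which currently-grounded one goes next):
  1 to go: {6} 1  {7} 1
  2 to go: {3,7} 1  {4,6} 1  {5,6} 1  {6,7} 2
  3 to go: {3,6,7} 3  {4,5,6} 2  {4,6,7} 3  {5,6,7} 3
  4 to go: {1,4,5,6} 2  {3,4,6,7} 6  {3,5,6,7} 6  {4,5,6,7} 8
  5 to go: {1,4,5,6,7} 10  {3,4,5,6,7} 20
  6 to go: {1,3,4,5,6,7} 30  {2,3,4,5,6,7} 20
  if 0:c drops first: 50 orders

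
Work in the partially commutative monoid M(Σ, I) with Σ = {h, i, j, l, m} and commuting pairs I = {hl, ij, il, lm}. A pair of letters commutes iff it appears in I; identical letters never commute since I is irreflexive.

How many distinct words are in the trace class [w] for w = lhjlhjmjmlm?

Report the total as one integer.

0(l) covers ∅
1(h) covers ∅
2(j) covers 0:l, 1:h
3(l) covers 2:j
4(h) covers 2:j
5(j) covers 3:l, 4:h
6(m) covers 5:j
7(j) covers 6:m
8(m) covers 7:j
9(l) covers 7:j
10(m) covers 8:m
floor of heap: 0:l, 1:h
completions by unplaced set U, small U first (add the entries for U minus each lowest piece of U):
  |U|=1: {9}:1  {10}:1
  |U|=2: {8,10}:1  {9,10}:2
  |U|=3: {8,9,10}:3
  |U|=4: {7,8,9,10}:3
  |U|=5: {6,7,8,9,10}:3
  |U|=6: {5,6,7,8,9,10}:3
  |U|=7: {3,5,6,7,8,9,10}:3  {4,5,6,7,8,9,10}:3
  |U|=8: {3,4,5,6,7,8,9,10}:6
  |U|=9: {2,3,4,5,6,7,8,9,10}:6
  start at 0(l): 6
  start at 1(h): 6
sum over floor = 12

12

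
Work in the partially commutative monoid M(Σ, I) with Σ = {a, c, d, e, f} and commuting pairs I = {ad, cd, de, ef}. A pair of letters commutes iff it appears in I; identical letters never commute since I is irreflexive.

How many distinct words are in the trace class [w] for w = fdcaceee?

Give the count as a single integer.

7

piece 0:f — minimal
piece 1:d rests on {0:f}
piece 2:c rests on {0:f}
piece 3:a rests on {2:c}
piece 4:c rests on {3:a}
piece 5:e rests on {4:c}
piece 6:e rests on {5:e}
piece 7:e rests on {6:e}
minimal pieces: {0:f}
ways to finish when only these pieces remain (= sum over removing one remaining piece with nothing left below it):
  1 left: {1}→1  {7}→1
  2 left: {1,7}→2  {6,7}→1
  3 left: {1,6,7}→3  {5,6,7}→1
  4 left: {1,5,6,7}→4  {4,5,6,7}→1
  5 left: {1,4,5,6,7}→5  {3,4,5,6,7}→1
  6 left: {1,3,4,5,6,7}→6  {2,3,4,5,6,7}→1
  placing 0:f first → 7 extensions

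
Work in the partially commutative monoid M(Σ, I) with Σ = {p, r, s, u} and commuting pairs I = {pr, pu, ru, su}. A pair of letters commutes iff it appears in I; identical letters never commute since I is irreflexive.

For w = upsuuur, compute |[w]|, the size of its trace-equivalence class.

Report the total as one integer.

piece 0:u — minimal
piece 1:p — minimal
piece 2:s rests on {1:p}
piece 3:u rests on {0:u}
piece 4:u rests on {3:u}
piece 5:u rests on {4:u}
piece 6:r rests on {2:s}
minimal pieces: {0:u, 1:p}
ways to finish when only these pieces remain (= sum over removing one remaining piece with nothing left below it):
  1 left: {5}→1  {6}→1
  2 left: {2,6}→1  {4,5}→1  {5,6}→2
  3 left: {1,2,6}→1  {2,5,6}→3  {3,4,5}→1  {4,5,6}→3
  4 left: {0,3,4,5}→1  {1,2,5,6}→4  {2,4,5,6}→6  {3,4,5,6}→4
  5 left: {0,3,4,5,6}→5  {1,2,4,5,6}→10  {2,3,4,5,6}→10
  placing 0:u first → 20 extensions
  placing 1:p first → 15 extensions
total linear extensions = 35

35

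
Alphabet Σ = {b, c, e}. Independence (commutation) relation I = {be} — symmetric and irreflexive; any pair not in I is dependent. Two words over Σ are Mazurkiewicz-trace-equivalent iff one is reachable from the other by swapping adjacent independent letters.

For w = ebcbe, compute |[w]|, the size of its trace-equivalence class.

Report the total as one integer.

0(e) covers ∅
1(b) covers ∅
2(c) covers 0:e, 1:b
3(b) covers 2:c
4(e) covers 2:c
floor of heap: 0:e, 1:b
completions by unplaced set U, small U first (add the entries for U minus each lowest piece of U):
  |U|=1: {3}:1  {4}:1
  |U|=2: {3,4}:2
  |U|=3: {2,3,4}:2
  start at 0(e): 2
  start at 1(b): 2
sum over floor = 4

4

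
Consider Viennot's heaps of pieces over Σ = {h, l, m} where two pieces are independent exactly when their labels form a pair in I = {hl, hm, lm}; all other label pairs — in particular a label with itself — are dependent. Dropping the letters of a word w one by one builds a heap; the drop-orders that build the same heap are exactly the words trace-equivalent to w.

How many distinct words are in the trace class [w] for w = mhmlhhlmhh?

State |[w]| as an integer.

2520

drop 0:m onto floor
drop 1:h onto floor
drop 2:m onto {0:m}
drop 3:l onto floor
drop 4:h onto {1:h}
drop 5:h onto {4:h}
drop 6:l onto {3:l}
drop 7:m onto {2:m}
drop 8:h onto {5:h}
drop 9:h onto {8:h}
ground layer = {0:m, 1:h, 3:l}
drop-orders for the pieces not yet dropped (sum over which currently-grounded one goes next):
  1 to go: {6} 1  {7} 1  {9} 1
  2 to go: {2,7} 1  {3,6} 1  {6,7} 2  {6,9} 2  {7,9} 2  {8,9} 1
  3 to go: {0,2,7} 1  {2,6,7} 3  {2,7,9} 3  {3,6,7} 3  {3,6,9} 3  {5,8,9} 1  {6,7,9} 6  {6,8,9} 3  {7,8,9} 3
  4 to go: {0,2,6,7} 4  {0,2,7,9} 4  {2,3,6,7} 6  {2,6,7,9} 12  {2,7,8,9} 6  {3,6,7,9} 12  {3,6,8,9} 6  {4,5,8,9} 1  {5,6,8,9} 4  {5,7,8,9} 4  {6,7,8,9} 12
  5 to go: {0,2,3,6,7} 10  {0,2,6,7,9} 20  {0,2,7,8,9} 10  {1,4,5,8,9} 1  {2,3,6,7,9} 30  {2,5,7,8,9} 10  {2,6,7,8,9} 30  {3,5,6,8,9} 10  {3,6,7,8,9} 30  {4,5,6,8,9} 5  {4,5,7,8,9} 5  {5,6,7,8,9} 20
  6 to go: {0,2,3,6,7,9} 60  {0,2,5,7,8,9} 20  {0,2,6,7,8,9} 60  {1,4,5,6,8,9} 6  {1,4,5,7,8,9} 6  {2,3,6,7,8,9} 90  {2,4,5,7,8,9} 15  {2,5,6,7,8,9} 60  {3,4,5,6,8,9} 15  {3,5,6,7,8,9} 60  {4,5,6,7,8,9} 30
  7 to go: {0,2,3,6,7,8,9} 210  {0,2,4,5,7,8,9} 35  {0,2,5,6,7,8,9} 140  {1,2,4,5,7,8,9} 21  {1,3,4,5,6,8,9} 21  {1,4,5,6,7,8,9} 42  {2,3,5,6,7,8,9} 210  {2,4,5,6,7,8,9} 105  {3,4,5,6,7,8,9} 105
  8 to go: {0,1,2,4,5,7,8,9} 56  {0,2,3,5,6,7,8,9} 560  {0,2,4,5,6,7,8,9} 280  {1,2,4,5,6,7,8,9} 168  {1,3,4,5,6,7,8,9} 168  {2,3,4,5,6,7,8,9} 420
  if 0:m drops first: 756 orders
  if 1:h drops first: 1260 orders
  if 3:l drops first: 504 orders
heap linearizations: 2520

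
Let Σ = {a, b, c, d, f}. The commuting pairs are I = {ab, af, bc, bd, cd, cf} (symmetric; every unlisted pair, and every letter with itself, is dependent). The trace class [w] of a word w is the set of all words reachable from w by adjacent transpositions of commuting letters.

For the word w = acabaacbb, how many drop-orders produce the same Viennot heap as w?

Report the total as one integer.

0(a) covers ∅
1(c) covers 0:a
2(a) covers 1:c
3(b) covers ∅
4(a) covers 2:a
5(a) covers 4:a
6(c) covers 5:a
7(b) covers 3:b
8(b) covers 7:b
floor of heap: 0:a, 3:b
completions by unplaced set U, small U first (add the entries for U minus each lowest piece of U):
  |U|=1: {6}:1  {8}:1
  |U|=2: {5,6}:1  {6,8}:2  {7,8}:1
  |U|=3: {3,7,8}:1  {4,5,6}:1  {5,6,8}:3  {6,7,8}:3
  |U|=4: {2,4,5,6}:1  {3,6,7,8}:4  {4,5,6,8}:4  {5,6,7,8}:6
  |U|=5: {1,2,4,5,6}:1  {2,4,5,6,8}:5  {3,5,6,7,8}:10  {4,5,6,7,8}:10
  |U|=6: {0,1,2,4,5,6}:1  {1,2,4,5,6,8}:6  {2,4,5,6,7,8}:15  {3,4,5,6,7,8}:20
  |U|=7: {0,1,2,4,5,6,8}:7  {1,2,4,5,6,7,8}:21  {2,3,4,5,6,7,8}:35
  start at 0(a): 56
  start at 3(b): 28
sum over floor = 84

84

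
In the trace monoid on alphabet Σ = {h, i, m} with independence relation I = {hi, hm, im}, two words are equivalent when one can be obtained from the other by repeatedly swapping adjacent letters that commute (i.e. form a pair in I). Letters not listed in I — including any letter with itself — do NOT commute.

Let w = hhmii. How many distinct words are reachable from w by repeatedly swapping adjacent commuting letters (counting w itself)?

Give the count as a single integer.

drop 0:h onto floor
drop 1:h onto {0:h}
drop 2:m onto floor
drop 3:i onto floor
drop 4:i onto {3:i}
ground layer = {0:h, 2:m, 3:i}
drop-orders for the pieces not yet dropped (sum over which currently-grounded one goes next):
  1 to go: {1} 1  {2} 1  {4} 1
  2 to go: {0,1} 1  {1,2} 2  {1,4} 2  {2,4} 2  {3,4} 1
  3 to go: {0,1,2} 3  {0,1,4} 3  {1,2,4} 6  {1,3,4} 3  {2,3,4} 3
  if 0:h drops first: 12 orders
  if 2:m drops first: 6 orders
  if 3:i drops first: 12 orders
heap linearizations: 30

30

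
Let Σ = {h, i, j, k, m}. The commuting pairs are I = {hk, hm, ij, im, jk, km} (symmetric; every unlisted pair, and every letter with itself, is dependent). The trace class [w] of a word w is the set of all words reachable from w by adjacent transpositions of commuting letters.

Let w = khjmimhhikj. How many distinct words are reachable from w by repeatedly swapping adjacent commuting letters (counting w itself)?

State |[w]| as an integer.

0(k) covers ∅
1(h) covers ∅
2(j) covers 1:h
3(m) covers 2:j
4(i) covers 0:k, 1:h
5(m) covers 3:m
6(h) covers 2:j, 4:i
7(h) covers 6:h
8(i) covers 7:h
9(k) covers 8:i
10(j) covers 5:m, 7:h
floor of heap: 0:k, 1:h
completions by unplaced set U, small U first (add the entries for U minus each lowest piece of U):
  |U|=1: {9}:1  {10}:1
  |U|=2: {5,10}:1  {8,9}:1  {9,10}:2
  |U|=3: {3,5,10}:1  {5,9,10}:3  {8,9,10}:3
  |U|=4: {3,5,9,10}:4  {5,8,9,10}:6  {7,8,9,10}:3
  |U|=5: {3,5,8,9,10}:10  {5,7,8,9,10}:9  {6,7,8,9,10}:3
  |U|=6: {3,5,7,8,9,10}:19  {4,6,7,8,9,10}:3  {5,6,7,8,9,10}:12
  |U|=7: {0,4,6,7,8,9,10}:3  {3,5,6,7,8,9,10}:31  {4,5,6,7,8,9,10}:15
  |U|=8: {0,4,5,6,7,8,9,10}:18  {2,3,5,6,7,8,9,10}:31  {3,4,5,6,7,8,9,10}:46
  |U|=9: {0,3,4,5,6,7,8,9,10}:64  {2,3,4,5,6,7,8,9,10}:77
  start at 0(k): 77
  start at 1(h): 141
sum over floor = 218

218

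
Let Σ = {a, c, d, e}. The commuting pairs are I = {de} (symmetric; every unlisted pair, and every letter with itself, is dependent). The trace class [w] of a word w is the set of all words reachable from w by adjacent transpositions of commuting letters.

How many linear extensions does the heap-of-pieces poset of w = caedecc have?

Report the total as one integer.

0(c) covers ∅
1(a) covers 0:c
2(e) covers 1:a
3(d) covers 1:a
4(e) covers 2:e
5(c) covers 3:d, 4:e
6(c) covers 5:c
floor of heap: 0:c
completions by unplaced set U, small U first (add the entries for U minus each lowest piece of U):
  |U|=1: {6}:1
  |U|=2: {5,6}:1
  |U|=3: {3,5,6}:1  {4,5,6}:1
  |U|=4: {2,4,5,6}:1  {3,4,5,6}:2
  |U|=5: {2,3,4,5,6}:3
  start at 0(c): 3

3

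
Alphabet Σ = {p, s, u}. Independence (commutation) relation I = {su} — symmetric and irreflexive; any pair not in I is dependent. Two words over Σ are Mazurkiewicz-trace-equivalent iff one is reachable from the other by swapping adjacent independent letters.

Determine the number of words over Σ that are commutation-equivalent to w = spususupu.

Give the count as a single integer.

piece 0:s — minimal
piece 1:p rests on {0:s}
piece 2:u rests on {1:p}
piece 3:s rests on {1:p}
piece 4:u rests on {2:u}
piece 5:s rests on {3:s}
piece 6:u rests on {4:u}
piece 7:p rests on {5:s, 6:u}
piece 8:u rests on {7:p}
minimal pieces: {0:s}
ways to finish when only these pieces remain (= sum over removing one remaining piece with nothing left below it):
  1 left: {8}→1
  2 left: {7,8}→1
  3 left: {5,7,8}→1  {6,7,8}→1
  4 left: {3,5,7,8}→1  {4,6,7,8}→1  {5,6,7,8}→2
  5 left: {2,4,6,7,8}→1  {3,5,6,7,8}→3  {4,5,6,7,8}→3
  6 left: {2,4,5,6,7,8}→4  {3,4,5,6,7,8}→6
  7 left: {2,3,4,5,6,7,8}→10
  placing 0:s first → 10 extensions

10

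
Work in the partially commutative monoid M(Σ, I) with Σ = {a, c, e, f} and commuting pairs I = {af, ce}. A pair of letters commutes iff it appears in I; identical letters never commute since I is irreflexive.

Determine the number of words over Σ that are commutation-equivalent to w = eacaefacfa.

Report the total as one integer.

#0=e has no predecessor
#1=a depends on [0:e]
#2=c depends on [1:a]
#3=a depends on [2:c]
#4=e depends on [3:a]
#5=f depends on [4:e]
#6=a depends on [4:e]
#7=c depends on [5:f, 6:a]
#8=f depends on [7:c]
#9=a depends on [7:c]
sources: [0:e]
N(rest) = Σ N(rest − s) over sources s of rest; N(one piece) = 1:
  size 1 → [8]=1  [9]=1
  size 2 → [8,9]=2
  size 3 → [7,8,9]=2
  size 4 → [5,7,8,9]=2  [6,7,8,9]=2
  size 5 → [5,6,7,8,9]=4
  size 6 → [4,5,6,7,8,9]=4
  size 7 → [3,4,5,6,7,8,9]=4
  size 8 → [2,3,4,5,6,7,8,9]=4
  first=0(e) contributes 4

4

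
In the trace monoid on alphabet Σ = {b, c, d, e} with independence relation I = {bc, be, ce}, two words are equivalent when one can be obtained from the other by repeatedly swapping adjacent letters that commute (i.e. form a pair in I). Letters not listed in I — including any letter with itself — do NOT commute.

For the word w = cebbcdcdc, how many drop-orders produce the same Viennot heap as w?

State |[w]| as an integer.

30

drop 0:c onto floor
drop 1:e onto floor
drop 2:b onto floor
drop 3:b onto {2:b}
drop 4:c onto {0:c}
drop 5:d onto {1:e, 3:b, 4:c}
drop 6:c onto {5:d}
drop 7:d onto {6:c}
drop 8:c onto {7:d}
ground layer = {0:c, 1:e, 2:b}
drop-orders for the pieces not yet dropped (sum over which currently-grounded one goes next):
  1 to go: {8} 1
  2 to go: {7,8} 1
  3 to go: {6,7,8} 1
  4 to go: {5,6,7,8} 1
  5 to go: {1,5,6,7,8} 1  {3,5,6,7,8} 1  {4,5,6,7,8} 1
  6 to go: {0,4,5,6,7,8} 1  {1,3,5,6,7,8} 2  {1,4,5,6,7,8} 2  {2,3,5,6,7,8} 1  {3,4,5,6,7,8} 2
  7 to go: {0,1,4,5,6,7,8} 3  {0,3,4,5,6,7,8} 3  {1,2,3,5,6,7,8} 3  {1,3,4,5,6,7,8} 6  {2,3,4,5,6,7,8} 3
  if 0:c drops first: 12 orders
  if 1:e drops first: 6 orders
  if 2:b drops first: 12 orders
heap linearizations: 30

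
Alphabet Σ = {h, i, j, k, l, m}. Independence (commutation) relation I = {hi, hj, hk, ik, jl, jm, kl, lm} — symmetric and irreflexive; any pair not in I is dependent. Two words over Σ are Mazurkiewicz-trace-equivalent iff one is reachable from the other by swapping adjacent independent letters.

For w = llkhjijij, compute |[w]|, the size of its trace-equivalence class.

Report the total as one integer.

34

0(l) covers ∅
1(l) covers 0:l
2(k) covers ∅
3(h) covers 1:l
4(j) covers 2:k
5(i) covers 1:l, 4:j
6(j) covers 5:i
7(i) covers 6:j
8(j) covers 7:i
floor of heap: 0:l, 2:k
completions by unplaced set U, small U first (add the entries for U minus each lowest piece of U):
  |U|=1: {3}:1  {8}:1
  |U|=2: {3,8}:2  {7,8}:1
  |U|=3: {3,7,8}:3  {6,7,8}:1
  |U|=4: {3,6,7,8}:4  {5,6,7,8}:1
  |U|=5: {3,5,6,7,8}:5  {4,5,6,7,8}:1
  |U|=6: {1,3,5,6,7,8}:5  {2,4,5,6,7,8}:1  {3,4,5,6,7,8}:6
  |U|=7: {0,1,3,5,6,7,8}:5  {1,3,4,5,6,7,8}:11  {2,3,4,5,6,7,8}:7
  start at 0(l): 18
  start at 2(k): 16
sum over floor = 34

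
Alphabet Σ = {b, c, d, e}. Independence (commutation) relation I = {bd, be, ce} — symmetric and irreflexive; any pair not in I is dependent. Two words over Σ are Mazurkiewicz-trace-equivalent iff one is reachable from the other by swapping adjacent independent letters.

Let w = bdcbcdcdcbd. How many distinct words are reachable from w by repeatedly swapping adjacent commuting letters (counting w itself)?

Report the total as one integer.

4

0(b) covers ∅
1(d) covers ∅
2(c) covers 0:b, 1:d
3(b) covers 2:c
4(c) covers 3:b
5(d) covers 4:c
6(c) covers 5:d
7(d) covers 6:c
8(c) covers 7:d
9(b) covers 8:c
10(d) covers 8:c
floor of heap: 0:b, 1:d
completions by unplaced set U, small U first (add the entries for U minus each lowest piece of U):
  |U|=1: {9}:1  {10}:1
  |U|=2: {9,10}:2
  |U|=3: {8,9,10}:2
  |U|=4: {7,8,9,10}:2
  |U|=5: {6,7,8,9,10}:2
  |U|=6: {5,6,7,8,9,10}:2
  |U|=7: {4,5,6,7,8,9,10}:2
  |U|=8: {3,4,5,6,7,8,9,10}:2
  |U|=9: {2,3,4,5,6,7,8,9,10}:2
  start at 0(b): 2
  start at 1(d): 2
sum over floor = 4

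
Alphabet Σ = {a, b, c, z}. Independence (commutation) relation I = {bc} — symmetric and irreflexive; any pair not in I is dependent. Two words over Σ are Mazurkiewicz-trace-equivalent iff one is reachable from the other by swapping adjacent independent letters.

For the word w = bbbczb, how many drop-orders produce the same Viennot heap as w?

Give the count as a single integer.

4

0(b) covers ∅
1(b) covers 0:b
2(b) covers 1:b
3(c) covers ∅
4(z) covers 2:b, 3:c
5(b) covers 4:z
floor of heap: 0:b, 3:c
completions by unplaced set U, small U first (add the entries for U minus each lowest piece of U):
  |U|=1: {5}:1
  |U|=2: {4,5}:1
  |U|=3: {2,4,5}:1  {3,4,5}:1
  |U|=4: {1,2,4,5}:1  {2,3,4,5}:2
  start at 0(b): 3
  start at 3(c): 1
sum over floor = 4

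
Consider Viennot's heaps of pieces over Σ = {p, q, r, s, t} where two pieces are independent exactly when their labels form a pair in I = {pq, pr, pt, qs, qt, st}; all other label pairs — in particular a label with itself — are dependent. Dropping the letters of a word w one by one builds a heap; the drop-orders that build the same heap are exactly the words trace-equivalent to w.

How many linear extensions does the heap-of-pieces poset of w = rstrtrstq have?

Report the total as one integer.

12

drop 0:r onto floor
drop 1:s onto {0:r}
drop 2:t onto {0:r}
drop 3:r onto {1:s, 2:t}
drop 4:t onto {3:r}
drop 5:r onto {4:t}
drop 6:s onto {5:r}
drop 7:t onto {5:r}
drop 8:q onto {5:r}
ground layer = {0:r}
drop-orders for the pieces not yet dropped (sum over which currently-grounded one goes next):
  1 to go: {6} 1  {7} 1  {8} 1
  2 to go: {6,7} 2  {6,8} 2  {7,8} 2
  3 to go: {6,7,8} 6
  4 to go: {5,6,7,8} 6
  5 to go: {4,5,6,7,8} 6
  6 to go: {3,4,5,6,7,8} 6
  7 to go: {1,3,4,5,6,7,8} 6  {2,3,4,5,6,7,8} 6
  if 0:r drops first: 12 orders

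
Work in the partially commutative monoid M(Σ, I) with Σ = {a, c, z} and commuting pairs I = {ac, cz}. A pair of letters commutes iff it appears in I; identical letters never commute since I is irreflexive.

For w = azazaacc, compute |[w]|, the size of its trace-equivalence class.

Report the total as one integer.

28

0(a) covers ∅
1(z) covers 0:a
2(a) covers 1:z
3(z) covers 2:a
4(a) covers 3:z
5(a) covers 4:a
6(c) covers ∅
7(c) covers 6:c
floor of heap: 0:a, 6:c
completions by unplaced set U, small U first (add the entries for U minus each lowest piece of U):
  |U|=1: {5}:1  {7}:1
  |U|=2: {4,5}:1  {5,7}:2  {6,7}:1
  |U|=3: {3,4,5}:1  {4,5,7}:3  {5,6,7}:3
  |U|=4: {2,3,4,5}:1  {3,4,5,7}:4  {4,5,6,7}:6
  |U|=5: {1,2,3,4,5}:1  {2,3,4,5,7}:5  {3,4,5,6,7}:10
  |U|=6: {0,1,2,3,4,5}:1  {1,2,3,4,5,7}:6  {2,3,4,5,6,7}:15
  start at 0(a): 21
  start at 6(c): 7
sum over floor = 28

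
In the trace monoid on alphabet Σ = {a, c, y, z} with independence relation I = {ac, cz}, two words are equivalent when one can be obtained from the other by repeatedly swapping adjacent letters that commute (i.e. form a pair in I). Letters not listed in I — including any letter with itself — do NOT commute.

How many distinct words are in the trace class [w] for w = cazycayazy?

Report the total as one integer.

#0=c has no predecessor
#1=a has no predecessor
#2=z depends on [1:a]
#3=y depends on [0:c, 2:z]
#4=c depends on [3:y]
#5=a depends on [3:y]
#6=y depends on [4:c, 5:a]
#7=a depends on [6:y]
#8=z depends on [7:a]
#9=y depends on [8:z]
sources: [0:c, 1:a]
N(rest) = Σ N(rest − s) over sources s of rest; N(one piece) = 1:
  size 1 → [9]=1
  size 2 → [8,9]=1
  size 3 → [7,8,9]=1
  size 4 → [6,7,8,9]=1
  size 5 → [4,6,7,8,9]=1  [5,6,7,8,9]=1
  size 6 → [4,5,6,7,8,9]=2
  size 7 → [3,4,5,6,7,8,9]=2
  size 8 → [0,3,4,5,6,7,8,9]=2  [2,3,4,5,6,7,8,9]=2
  first=0(c) contributes 2
  first=1(a) contributes 4
|[w]| = 6

6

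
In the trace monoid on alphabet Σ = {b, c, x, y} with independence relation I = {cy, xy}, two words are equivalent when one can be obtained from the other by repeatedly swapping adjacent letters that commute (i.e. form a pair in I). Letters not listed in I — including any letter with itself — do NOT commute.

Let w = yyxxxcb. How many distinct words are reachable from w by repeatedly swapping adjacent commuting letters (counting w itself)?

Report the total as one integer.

piece 0:y — minimal
piece 1:y rests on {0:y}
piece 2:x — minimal
piece 3:x rests on {2:x}
piece 4:x rests on {3:x}
piece 5:c rests on {4:x}
piece 6:b rests on {1:y, 5:c}
minimal pieces: {0:y, 2:x}
ways to finish when only these pieces remain (= sum over removing one remaining piece with nothing left below it):
  1 left: {6}→1
  2 left: {1,6}→1  {5,6}→1
  3 left: {0,1,6}→1  {1,5,6}→2  {4,5,6}→1
  4 left: {0,1,5,6}→3  {1,4,5,6}→3  {3,4,5,6}→1
  5 left: {0,1,4,5,6}→6  {1,3,4,5,6}→4  {2,3,4,5,6}→1
  placing 0:y first → 5 extensions
  placing 2:x first → 10 extensions
total linear extensions = 15

15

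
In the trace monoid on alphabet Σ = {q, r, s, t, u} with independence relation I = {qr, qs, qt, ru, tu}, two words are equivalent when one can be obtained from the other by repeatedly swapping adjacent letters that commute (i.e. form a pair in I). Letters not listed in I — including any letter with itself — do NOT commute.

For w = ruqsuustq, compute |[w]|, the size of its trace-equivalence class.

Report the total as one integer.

15

drop 0:r onto floor
drop 1:u onto floor
drop 2:q onto {1:u}
drop 3:s onto {0:r, 1:u}
drop 4:u onto {2:q, 3:s}
drop 5:u onto {4:u}
drop 6:s onto {5:u}
drop 7:t onto {6:s}
drop 8:q onto {5:u}
ground layer = {0:r, 1:u}
drop-orders for the pieces not yet dropped (sum over which currently-grounded one goes next):
  1 to go: {7} 1  {8} 1
  2 to go: {6,7} 1  {7,8} 2
  3 to go: {6,7,8} 3
  4 to go: {5,6,7,8} 3
  5 to go: {4,5,6,7,8} 3
  6 to go: {2,4,5,6,7,8} 3  {3,4,5,6,7,8} 3
  7 to go: {0,3,4,5,6,7,8} 3  {2,3,4,5,6,7,8} 6
  if 0:r drops first: 6 orders
  if 1:u drops first: 9 orders
heap linearizations: 15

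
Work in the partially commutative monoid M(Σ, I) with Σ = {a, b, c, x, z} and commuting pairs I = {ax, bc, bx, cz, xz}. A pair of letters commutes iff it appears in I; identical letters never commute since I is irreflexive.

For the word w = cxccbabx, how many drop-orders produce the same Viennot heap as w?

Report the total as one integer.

#0=c has no predecessor
#1=x depends on [0:c]
#2=c depends on [1:x]
#3=c depends on [2:c]
#4=b has no predecessor
#5=a depends on [3:c, 4:b]
#6=b depends on [5:a]
#7=x depends on [3:c]
sources: [0:c, 4:b]
N(rest) = Σ N(rest − s) over sources s of rest; N(one piece) = 1:
  size 1 → [6]=1  [7]=1
  size 2 → [5,6]=1  [6,7]=2
  size 3 → [4,5,6]=1  [5,6,7]=3
  size 4 → [3,5,6,7]=3  [4,5,6,7]=4
  size 5 → [2,3,5,6,7]=3  [3,4,5,6,7]=7
  size 6 → [1,2,3,5,6,7]=3  [2,3,4,5,6,7]=10
  first=0(c) contributes 13
  first=4(b) contributes 3
|[w]| = 16

16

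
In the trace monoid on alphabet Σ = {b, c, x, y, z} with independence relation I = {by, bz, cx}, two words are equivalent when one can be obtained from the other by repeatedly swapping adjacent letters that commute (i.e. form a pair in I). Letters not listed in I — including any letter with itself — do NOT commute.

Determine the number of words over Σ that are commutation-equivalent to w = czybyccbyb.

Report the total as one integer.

0(c) covers ∅
1(z) covers 0:c
2(y) covers 1:z
3(b) covers 0:c
4(y) covers 2:y
5(c) covers 3:b, 4:y
6(c) covers 5:c
7(b) covers 6:c
8(y) covers 6:c
9(b) covers 7:b
floor of heap: 0:c
completions by unplaced set U, small U first (add the entries for U minus each lowest piece of U):
  |U|=1: {8}:1  {9}:1
  |U|=2: {7,9}:1  {8,9}:2
  |U|=3: {7,8,9}:3
  |U|=4: {6,7,8,9}:3
  |U|=5: {5,6,7,8,9}:3
  |U|=6: {3,5,6,7,8,9}:3  {4,5,6,7,8,9}:3
  |U|=7: {2,4,5,6,7,8,9}:3  {3,4,5,6,7,8,9}:6
  |U|=8: {1,2,4,5,6,7,8,9}:3  {2,3,4,5,6,7,8,9}:9
  start at 0(c): 12

12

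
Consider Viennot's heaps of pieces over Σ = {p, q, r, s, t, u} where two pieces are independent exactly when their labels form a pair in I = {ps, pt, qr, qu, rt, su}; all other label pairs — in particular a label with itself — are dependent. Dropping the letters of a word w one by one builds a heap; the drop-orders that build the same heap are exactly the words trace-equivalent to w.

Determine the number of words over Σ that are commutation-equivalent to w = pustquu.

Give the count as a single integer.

9

drop 0:p onto floor
drop 1:u onto {0:p}
drop 2:s onto floor
drop 3:t onto {1:u, 2:s}
drop 4:q onto {3:t}
drop 5:u onto {3:t}
drop 6:u onto {5:u}
ground layer = {0:p, 2:s}
drop-orders for the pieces not yet dropped (sum over which currently-grounded one goes next):
  1 to go: {4} 1  {6} 1
  2 to go: {4,6} 2  {5,6} 1
  3 to go: {4,5,6} 3
  4 to go: {3,4,5,6} 3
  5 to go: {1,3,4,5,6} 3  {2,3,4,5,6} 3
  if 0:p drops first: 6 orders
  if 2:s drops first: 3 orders
heap linearizations: 9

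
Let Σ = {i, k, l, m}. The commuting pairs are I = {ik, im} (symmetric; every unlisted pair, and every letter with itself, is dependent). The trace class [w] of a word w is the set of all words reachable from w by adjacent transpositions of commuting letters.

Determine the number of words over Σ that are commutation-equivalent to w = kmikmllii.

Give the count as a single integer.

#0=k has no predecessor
#1=m depends on [0:k]
#2=i has no predecessor
#3=k depends on [1:m]
#4=m depends on [3:k]
#5=l depends on [2:i, 4:m]
#6=l depends on [5:l]
#7=i depends on [6:l]
#8=i depends on [7:i]
sources: [0:k, 2:i]
N(rest) = Σ N(rest − s) over sources s of rest; N(one piece) = 1:
  size 1 → [8]=1
  size 2 → [7,8]=1
  size 3 → [6,7,8]=1
  size 4 → [5,6,7,8]=1
  size 5 → [2,5,6,7,8]=1  [4,5,6,7,8]=1
  size 6 → [2,4,5,6,7,8]=2  [3,4,5,6,7,8]=1
  size 7 → [1,3,4,5,6,7,8]=1  [2,3,4,5,6,7,8]=3
  first=0(k) contributes 4
  first=2(i) contributes 1
|[w]| = 5

5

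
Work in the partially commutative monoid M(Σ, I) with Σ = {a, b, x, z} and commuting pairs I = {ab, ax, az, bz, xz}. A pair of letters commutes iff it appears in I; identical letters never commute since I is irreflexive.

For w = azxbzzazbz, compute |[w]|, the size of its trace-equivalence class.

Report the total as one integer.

0(a) covers ∅
1(z) covers ∅
2(x) covers ∅
3(b) covers 2:x
4(z) covers 1:z
5(z) covers 4:z
6(a) covers 0:a
7(z) covers 5:z
8(b) covers 3:b
9(z) covers 7:z
floor of heap: 0:a, 1:z, 2:x
completions by unplaced set U, small U first (add the entries for U minus each lowest piece of U):
  |U|=1: {6}:1  {8}:1  {9}:1
  |U|=2: {0,6}:1  {3,8}:1  {6,8}:2  {6,9}:2  {7,9}:1  {8,9}:2
  |U|=3: {0,6,8}:3  {0,6,9}:3  {2,3,8}:1  {3,6,8}:3  {3,8,9}:3  {5,7,9}:1  {6,7,9}:3  {6,8,9}:6  {7,8,9}:3
  |U|=4: {0,3,6,8}:6  {0,6,7,9}:6  {0,6,8,9}:12  {2,3,6,8}:4  {2,3,8,9}:4  {3,6,8,9}:12  {3,7,8,9}:6  {4,5,7,9}:1  {5,6,7,9}:4  {5,7,8,9}:4  {6,7,8,9}:12
  |U|=5: {0,2,3,6,8}:10  {0,3,6,8,9}:30  {0,5,6,7,9}:10  {0,6,7,8,9}:30  {1,4,5,7,9}:1  {2,3,6,8,9}:20  {2,3,7,8,9}:10  {3,5,7,8,9}:10  {3,6,7,8,9}:30  {4,5,6,7,9}:5  {4,5,7,8,9}:5  {5,6,7,8,9}:20
  |U|=6: {0,2,3,6,8,9}:60  {0,3,6,7,8,9}:90  {0,4,5,6,7,9}:15  {0,5,6,7,8,9}:60  {1,4,5,6,7,9}:6  {1,4,5,7,8,9}:6  {2,3,5,7,8,9}:20  {2,3,6,7,8,9}:60  {3,4,5,7,8,9}:15  {3,5,6,7,8,9}:60  {4,5,6,7,8,9}:30
  |U|=7: {0,1,4,5,6,7,9}:21  {0,2,3,6,7,8,9}:210  {0,3,5,6,7,8,9}:210  {0,4,5,6,7,8,9}:105  {1,3,4,5,7,8,9}:21  {1,4,5,6,7,8,9}:42  {2,3,4,5,7,8,9}:35  {2,3,5,6,7,8,9}:140  {3,4,5,6,7,8,9}:105
  |U|=8: {0,1,4,5,6,7,8,9}:168  {0,2,3,5,6,7,8,9}:560  {0,3,4,5,6,7,8,9}:420  {1,2,3,4,5,7,8,9}:56  {1,3,4,5,6,7,8,9}:168  {2,3,4,5,6,7,8,9}:280
  start at 0(a): 504
  start at 1(z): 1260
  start at 2(x): 756
sum over floor = 2520

2520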